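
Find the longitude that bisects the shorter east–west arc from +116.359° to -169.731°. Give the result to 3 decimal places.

Signed shortest Δλ from +116.359° to -169.731° is +73.910°.
Midpoint longitude = +116.359° + (+73.910°)/2 = +116.359° + 36.955° = +153.314°.
(The naïve average (+116.359 + -169.731)/2 = -26.686° is on the wrong side of the globe.)

+153.314°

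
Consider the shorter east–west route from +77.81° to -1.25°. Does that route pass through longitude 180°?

Signed shortest Δλ = ((-1.25 − 77.81 + 180) mod 360) − 180 = -79.06°.
Going west by 79.06° from +77.81° reaches -1.25° without touching 180°.

No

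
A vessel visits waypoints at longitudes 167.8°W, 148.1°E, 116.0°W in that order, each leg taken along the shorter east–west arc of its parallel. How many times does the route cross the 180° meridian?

2

Leg 1: -167.8° → +148.1°, shortest Δλ = -44.1° (west) — crosses 180°.
Leg 2: +148.1° → -116.0°, shortest Δλ = 95.9° (east) — crosses 180°.
Total crossings: 2.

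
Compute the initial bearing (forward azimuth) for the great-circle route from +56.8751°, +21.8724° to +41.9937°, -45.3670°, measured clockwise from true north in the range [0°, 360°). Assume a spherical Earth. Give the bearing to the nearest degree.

280°

Δλ = -45.3670 − 21.8724 = -67.2394°.
θ = atan2( sin Δλ · cos φ₂ , cos φ₁ · sin φ₂ − sin φ₁ · cos φ₂ · cos Δλ )
  = atan2(-0.68534, 0.12481) = -79.679° → normalised to [0°, 360°): 280.321°.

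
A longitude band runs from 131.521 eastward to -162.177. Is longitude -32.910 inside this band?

No

Band width going east from +131.521° to -162.177°: ((-162.177 − 131.521) mod 360) = 66.302°.
Offset of -32.910° east of the west edge: ((-32.910 − 131.521) mod 360) = 195.569°.
195.569° > 66.302° ⇒ outside.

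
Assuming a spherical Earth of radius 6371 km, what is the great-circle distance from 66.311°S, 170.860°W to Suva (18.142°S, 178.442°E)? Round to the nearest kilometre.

5413 km

Δλ = 178.442 − -170.860 = 349.302°; wrapped into (−180°, 180°]: -10.698°.
Δφ = -18.142 − -66.311 = 48.169°.
a = sin²(Δφ/2) + cos φ₁ · cos φ₂ · sin²(Δλ/2) = 0.169850.
c = 2·atan2(√a, √(1−a)) = 0.84958 rad → d = 6371·c ≈ 5412.66 km.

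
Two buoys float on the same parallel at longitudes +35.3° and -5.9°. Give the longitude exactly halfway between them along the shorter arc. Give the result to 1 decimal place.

+14.7°

Signed shortest Δλ from +35.3° to -5.9° is -41.2°.
Midpoint longitude = +35.3° + (-41.2°)/2 = +35.3° − 20.6° = +14.7°.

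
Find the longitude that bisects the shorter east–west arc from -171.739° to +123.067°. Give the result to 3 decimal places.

Signed shortest Δλ from -171.739° to +123.067° is -65.194°.
Midpoint longitude = -171.739° + (-65.194°)/2 = -171.739° − 32.597° = -204.336°.
Normalise into (−180°, 180°]: +155.664°.
(The naïve average (-171.739 + +123.067)/2 = -24.336° is on the wrong side of the globe.)

+155.664°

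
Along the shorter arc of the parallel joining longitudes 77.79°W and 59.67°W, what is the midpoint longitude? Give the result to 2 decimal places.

68.73°W

Signed shortest Δλ from -77.79° to -59.67° is +18.12°.
Midpoint longitude = -77.79° + (+18.12°)/2 = -77.79° + 9.06° = -68.73°.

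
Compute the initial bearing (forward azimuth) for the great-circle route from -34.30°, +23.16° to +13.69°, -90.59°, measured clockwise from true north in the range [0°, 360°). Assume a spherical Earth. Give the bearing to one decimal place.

Δλ = -90.59 − 23.16 = -113.75°.
θ = atan2( sin Δλ · cos φ₂ , cos φ₁ · sin φ₂ − sin φ₁ · cos φ₂ · cos Δλ )
  = atan2(-0.88931, -0.02500) = -91.610° → normalised to [0°, 360°): 268.390°.

268.4°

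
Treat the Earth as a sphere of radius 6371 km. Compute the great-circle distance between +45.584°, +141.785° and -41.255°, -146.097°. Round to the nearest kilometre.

12012 km

Δλ = -146.097 − 141.785 = -287.882°; wrapped into (−180°, 180°]: 72.118°.
Δφ = -41.255 − 45.584 = -86.839°.
a = sin²(Δφ/2) + cos φ₁ · cos φ₂ · sin²(Δλ/2) = 0.654723.
c = 2·atan2(√a, √(1−a)) = 1.88541 rad → d = 6371·c ≈ 12011.93 km.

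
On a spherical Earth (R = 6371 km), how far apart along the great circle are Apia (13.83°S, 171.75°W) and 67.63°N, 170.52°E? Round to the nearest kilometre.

Δλ = 170.52 − -171.75 = 342.27°; wrapped into (−180°, 180°]: -17.73°.
Δφ = 67.63 − -13.83 = 81.46°.
a = sin²(Δφ/2) + cos φ₁ · cos φ₂ · sin²(Δλ/2) = 0.434527.
c = 2·atan2(√a, √(1−a)) = 1.43947 rad → d = 6371·c ≈ 9170.88 km.

9171 km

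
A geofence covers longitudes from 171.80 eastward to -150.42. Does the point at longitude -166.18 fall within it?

Yes

Band width going east from +171.80° to -150.42°: ((-150.42 − 171.80) mod 360) = 37.78°.
Offset of -166.18° east of the west edge: ((-166.18 − 171.80) mod 360) = 22.02°.
22.02° ≤ 37.78° ⇒ inside.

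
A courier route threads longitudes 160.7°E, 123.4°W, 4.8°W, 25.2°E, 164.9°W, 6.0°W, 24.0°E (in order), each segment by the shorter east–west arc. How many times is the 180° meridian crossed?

Leg 1: +160.7° → -123.4°, shortest Δλ = 75.9° (east) — crosses 180°.
Leg 2: -123.4° → -4.8°, shortest Δλ = 118.6° (east) — does not cross 180°.
Leg 3: -4.8° → +25.2°, shortest Δλ = 30.0° (east) — does not cross 180°.
Leg 4: +25.2° → -164.9°, shortest Δλ = 169.9° (east) — crosses 180°.
Leg 5: -164.9° → -6.0°, shortest Δλ = 158.9° (east) — does not cross 180°.
Leg 6: -6.0° → +24.0°, shortest Δλ = 30.0° (east) — does not cross 180°.
Total crossings: 2.

2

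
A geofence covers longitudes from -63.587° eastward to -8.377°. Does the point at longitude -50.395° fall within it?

Band width going east from -63.587° to -8.377°: ((-8.377 − -63.587) mod 360) = 55.210°.
Offset of -50.395° east of the west edge: ((-50.395 − -63.587) mod 360) = 13.192°.
13.192° ≤ 55.210° ⇒ inside.

Yes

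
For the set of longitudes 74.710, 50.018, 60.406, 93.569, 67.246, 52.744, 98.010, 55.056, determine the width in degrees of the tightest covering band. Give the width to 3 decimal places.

Sort the longitudes: +50.018°, +52.744°, +55.056°, +60.406°, +67.246°, +74.710°, +93.569°, +98.010°.
Eastward gaps between consecutive values (wrapping around): 2.726°, 2.312°, 5.350°, 6.840°, 7.464°, 18.859°, 4.441°, 312.008°.
Largest gap = 312.008° ⇒ minimal covering band is its complement: 360° − 312.008° = 47.992°.
Band runs from +50.018° eastward to +98.010°.

47.992°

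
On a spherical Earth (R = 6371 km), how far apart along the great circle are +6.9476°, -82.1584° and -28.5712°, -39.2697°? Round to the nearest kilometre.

Δλ = -39.2697 − -82.1584 = 42.8887°.
Δφ = -28.5712 − 6.9476 = -35.5188°.
a = sin²(Δφ/2) + cos φ₁ · cos φ₂ · sin²(Δλ/2) = 0.209560.
c = 2·atan2(√a, √(1−a)) = 0.95099 rad → d = 6371·c ≈ 6058.74 km.

6059 km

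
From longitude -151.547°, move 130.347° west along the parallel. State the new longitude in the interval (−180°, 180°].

+78.106°

Start at -151.547°; shift −130.347° → -281.894°.
-281.894° lies outside (−180°, 180°]; add 360° → +78.106°.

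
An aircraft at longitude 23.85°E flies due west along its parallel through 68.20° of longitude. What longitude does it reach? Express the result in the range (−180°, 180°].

44.35°W

Start at +23.85°; shift −68.20° → -44.35°.
-44.35° already lies in (−180°, 180°].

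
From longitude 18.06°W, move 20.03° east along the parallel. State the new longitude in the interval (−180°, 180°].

1.97°E

Start at -18.06°; shift +20.03° → +1.97°.
+1.97° already lies in (−180°, 180°].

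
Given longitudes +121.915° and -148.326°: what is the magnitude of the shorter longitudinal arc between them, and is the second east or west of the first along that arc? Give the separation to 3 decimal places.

Raw difference: -148.326 − 121.915 = -270.241°.
Normalise into (−180°, 180°]: -270.241° + 360° = 89.759°.
Positive ⇒ the second point lies to the east; separation 89.759°.

89.759° east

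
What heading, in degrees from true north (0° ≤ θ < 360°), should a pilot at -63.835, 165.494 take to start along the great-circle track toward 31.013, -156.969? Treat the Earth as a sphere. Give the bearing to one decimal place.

32.0°

Δλ = -156.969 − 165.494 = -322.463°; wrapped into (−180°, 180°]: 37.537°.
θ = atan2( sin Δλ · cos φ₂ , cos φ₁ · sin φ₂ − sin φ₁ · cos φ₂ · cos Δλ )
  = atan2(0.52218, 0.83716) = 31.954° → normalised to [0°, 360°): 31.954°.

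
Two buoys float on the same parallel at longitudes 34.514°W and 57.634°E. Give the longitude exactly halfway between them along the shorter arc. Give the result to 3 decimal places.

Signed shortest Δλ from -34.514° to +57.634° is +92.148°.
Midpoint longitude = -34.514° + (+92.148°)/2 = -34.514° + 46.074° = +11.560°.

11.560°E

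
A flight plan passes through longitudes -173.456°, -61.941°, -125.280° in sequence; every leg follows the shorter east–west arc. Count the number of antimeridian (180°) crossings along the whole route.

0

Leg 1: -173.456° → -61.941°, shortest Δλ = 111.515° (east) — does not cross 180°.
Leg 2: -61.941° → -125.280°, shortest Δλ = -63.339° (west) — does not cross 180°.
Total crossings: 0.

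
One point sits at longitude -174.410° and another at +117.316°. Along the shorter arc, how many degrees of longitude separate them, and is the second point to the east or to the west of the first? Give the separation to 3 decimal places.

Raw difference: 117.316 − -174.410 = 291.726°.
Normalise into (−180°, 180°]: 291.726° − 360° = -68.274°.
Negative ⇒ the second point lies to the west; separation 68.274°.

68.274° west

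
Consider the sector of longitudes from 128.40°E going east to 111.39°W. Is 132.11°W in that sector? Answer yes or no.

Band width going east from +128.40° to -111.39°: ((-111.39 − 128.40) mod 360) = 120.21°.
Offset of -132.11° east of the west edge: ((-132.11 − 128.40) mod 360) = 99.49°.
99.49° ≤ 120.21° ⇒ inside.

Yes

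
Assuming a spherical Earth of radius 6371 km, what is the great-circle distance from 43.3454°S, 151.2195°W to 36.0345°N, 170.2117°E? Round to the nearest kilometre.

Δλ = 170.2117 − -151.2195 = 321.4312°; wrapped into (−180°, 180°]: -38.5688°.
Δφ = 36.0345 − -43.3454 = 79.3799°.
a = sin²(Δφ/2) + cos φ₁ · cos φ₂ · sin²(Δλ/2) = 0.471994.
c = 2·atan2(√a, √(1−a)) = 1.51476 rad → d = 6371·c ≈ 9650.51 km.

9651 km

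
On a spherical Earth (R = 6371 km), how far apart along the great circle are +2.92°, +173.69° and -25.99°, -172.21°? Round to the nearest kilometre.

3555 km

Δλ = -172.21 − 173.69 = -345.90°; wrapped into (−180°, 180°]: 14.10°.
Δφ = -25.99 − 2.92 = -28.91°.
a = sin²(Δφ/2) + cos φ₁ · cos φ₂ · sin²(Δλ/2) = 0.075833.
c = 2·atan2(√a, √(1−a)) = 0.55797 rad → d = 6371·c ≈ 3554.80 km.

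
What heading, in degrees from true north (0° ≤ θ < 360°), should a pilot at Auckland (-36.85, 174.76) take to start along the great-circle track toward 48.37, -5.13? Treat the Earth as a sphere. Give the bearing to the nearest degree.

Δλ = -5.13 − 174.76 = -179.89°.
θ = atan2( sin Δλ · cos φ₂ , cos φ₁ · sin φ₂ − sin φ₁ · cos φ₂ · cos Δλ )
  = atan2(-0.00128, 0.19971) = -0.366° → normalised to [0°, 360°): 359.634°.
To the nearest degree that is 360°, which in [0°, 360°) is written 0°.

0°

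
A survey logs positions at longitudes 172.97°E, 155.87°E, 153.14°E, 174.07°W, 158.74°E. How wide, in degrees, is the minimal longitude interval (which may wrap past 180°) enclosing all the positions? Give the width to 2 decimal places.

32.79°

Sort the longitudes: -174.07°, +153.14°, +155.87°, +158.74°, +172.97°.
Eastward gaps between consecutive values (wrapping around): 327.21°, 2.73°, 2.87°, 14.23°, 12.96°.
Largest gap = 327.21° ⇒ minimal covering band is its complement: 360° − 327.21° = 32.79°.
Band runs from +153.14° eastward to -174.07°, crossing the antimeridian.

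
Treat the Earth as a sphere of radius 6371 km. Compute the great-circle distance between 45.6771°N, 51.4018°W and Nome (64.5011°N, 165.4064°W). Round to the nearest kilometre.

6498 km

Δλ = -165.4064 − -51.4018 = -114.0046°.
Δφ = 64.5011 − 45.6771 = 18.8240°.
a = sin²(Δφ/2) + cos φ₁ · cos φ₂ · sin²(Δλ/2) = 0.238318.
c = 2·atan2(√a, √(1−a)) = 1.02000 rad → d = 6371·c ≈ 6498.43 km.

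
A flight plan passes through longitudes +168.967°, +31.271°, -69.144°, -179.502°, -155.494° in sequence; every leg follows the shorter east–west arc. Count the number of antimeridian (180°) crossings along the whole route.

0

Leg 1: +168.967° → +31.271°, shortest Δλ = -137.696° (west) — does not cross 180°.
Leg 2: +31.271° → -69.144°, shortest Δλ = -100.415° (west) — does not cross 180°.
Leg 3: -69.144° → -179.502°, shortest Δλ = -110.358° (west) — does not cross 180°.
Leg 4: -179.502° → -155.494°, shortest Δλ = 24.008° (east) — does not cross 180°.
Total crossings: 0.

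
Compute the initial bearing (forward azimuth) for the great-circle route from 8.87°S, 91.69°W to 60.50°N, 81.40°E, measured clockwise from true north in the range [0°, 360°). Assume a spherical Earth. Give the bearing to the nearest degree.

4°

Δλ = 81.40 − -91.69 = 173.09°.
θ = atan2( sin Δλ · cos φ₂ , cos φ₁ · sin φ₂ − sin φ₁ · cos φ₂ · cos Δλ )
  = atan2(0.05924, 0.78457) = 4.318° → normalised to [0°, 360°): 4.318°.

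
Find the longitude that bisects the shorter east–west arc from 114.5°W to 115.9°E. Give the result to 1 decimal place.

Signed shortest Δλ from -114.5° to +115.9° is -129.6°.
Midpoint longitude = -114.5° + (-129.6°)/2 = -114.5° − 64.8° = -179.3°.
(The naïve average (-114.5 + +115.9)/2 = 0.7° is on the wrong side of the globe.)

179.3°W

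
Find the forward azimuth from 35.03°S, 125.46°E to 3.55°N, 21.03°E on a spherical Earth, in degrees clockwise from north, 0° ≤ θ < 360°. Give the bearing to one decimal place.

264.6°

Δλ = 21.03 − 125.46 = -104.43°.
θ = atan2( sin Δλ · cos φ₂ , cos φ₁ · sin φ₂ − sin φ₁ · cos φ₂ · cos Δλ )
  = atan2(-0.96659, -0.09206) = -95.441° → normalised to [0°, 360°): 264.559°.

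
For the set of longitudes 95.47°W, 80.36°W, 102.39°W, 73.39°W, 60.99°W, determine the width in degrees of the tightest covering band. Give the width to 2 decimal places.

Sort the longitudes: -102.39°, -95.47°, -80.36°, -73.39°, -60.99°.
Eastward gaps between consecutive values (wrapping around): 6.92°, 15.11°, 6.97°, 12.40°, 318.60°.
Largest gap = 318.60° ⇒ minimal covering band is its complement: 360° − 318.60° = 41.40°.
Band runs from -102.39° eastward to -60.99°.

41.40°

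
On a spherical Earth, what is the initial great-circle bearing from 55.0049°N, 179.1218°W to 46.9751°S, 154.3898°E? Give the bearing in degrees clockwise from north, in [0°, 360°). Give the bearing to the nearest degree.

198°

Δλ = 154.3898 − -179.1218 = 333.5116°; wrapped into (−180°, 180°]: -26.4884°.
θ = atan2( sin Δλ · cos φ₂ , cos φ₁ · sin φ₂ − sin φ₁ · cos φ₂ · cos Δλ )
  = atan2(-0.30432, -0.91954) = -161.688° → normalised to [0°, 360°): 198.312°.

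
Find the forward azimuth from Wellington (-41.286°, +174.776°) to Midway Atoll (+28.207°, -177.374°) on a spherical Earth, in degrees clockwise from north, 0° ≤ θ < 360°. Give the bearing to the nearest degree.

Δλ = -177.374 − 174.776 = -352.150°; wrapped into (−180°, 180°]: 7.850°.
θ = atan2( sin Δλ · cos φ₂ , cos φ₁ · sin φ₂ − sin φ₁ · cos φ₂ · cos Δλ )
  = atan2(0.12036, 0.93118) = 7.365° → normalised to [0°, 360°): 7.365°.

7°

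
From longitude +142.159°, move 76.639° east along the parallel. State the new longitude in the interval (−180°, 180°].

-141.202°

Start at +142.159°; shift +76.639° → +218.798°.
+218.798° lies outside (−180°, 180°]; subtract 360° → -141.202°.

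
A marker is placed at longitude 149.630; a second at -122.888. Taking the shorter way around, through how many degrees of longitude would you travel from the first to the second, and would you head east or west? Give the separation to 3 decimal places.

Raw difference: -122.888 − 149.630 = -272.518°.
Normalise into (−180°, 180°]: -272.518° + 360° = 87.482°.
Positive ⇒ the second point lies to the east; separation 87.482°.

87.482° east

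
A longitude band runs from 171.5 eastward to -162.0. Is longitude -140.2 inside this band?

No

Band width going east from +171.5° to -162.0°: ((-162.0 − 171.5) mod 360) = 26.5°.
Offset of -140.2° east of the west edge: ((-140.2 − 171.5) mod 360) = 48.3°.
48.3° > 26.5° ⇒ outside.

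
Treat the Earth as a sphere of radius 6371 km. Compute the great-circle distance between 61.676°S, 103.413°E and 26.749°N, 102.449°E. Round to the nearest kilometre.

9833 km

Δλ = 102.449 − 103.413 = -0.964°.
Δφ = 26.749 − -61.676 = 88.425°.
a = sin²(Δφ/2) + cos φ₁ · cos φ₂ · sin²(Δλ/2) = 0.486287.
c = 2·atan2(√a, √(1−a)) = 1.54337 rad → d = 6371·c ≈ 9832.79 km.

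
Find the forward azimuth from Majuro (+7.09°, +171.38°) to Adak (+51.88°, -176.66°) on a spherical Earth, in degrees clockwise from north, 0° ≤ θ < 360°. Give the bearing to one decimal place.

10.3°

Δλ = -176.66 − 171.38 = -348.04°; wrapped into (−180°, 180°]: 11.96°.
θ = atan2( sin Δλ · cos φ₂ , cos φ₁ · sin φ₂ − sin φ₁ · cos φ₂ · cos Δλ )
  = atan2(0.12792, 0.70616) = 10.268° → normalised to [0°, 360°): 10.268°.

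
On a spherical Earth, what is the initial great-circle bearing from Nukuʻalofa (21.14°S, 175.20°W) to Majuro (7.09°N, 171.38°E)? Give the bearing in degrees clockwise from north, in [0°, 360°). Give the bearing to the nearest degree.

Δλ = 171.38 − -175.20 = 346.58°; wrapped into (−180°, 180°]: -13.42°.
θ = atan2( sin Δλ · cos φ₂ , cos φ₁ · sin φ₂ − sin φ₁ · cos φ₂ · cos Δλ )
  = atan2(-0.23031, 0.46324) = -26.436° → normalised to [0°, 360°): 333.564°.

334°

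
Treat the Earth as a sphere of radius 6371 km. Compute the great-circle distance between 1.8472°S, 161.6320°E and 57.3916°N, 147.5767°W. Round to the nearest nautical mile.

Δλ = -147.5767 − 161.6320 = -309.2087°; wrapped into (−180°, 180°]: 50.7913°.
Δφ = 57.3916 − -1.8472 = 59.2388°.
a = sin²(Δφ/2) + cos φ₁ · cos φ₂ · sin²(Δλ/2) = 0.343335.
c = 2·atan2(√a, √(1−a)) = 1.25210 rad → d = 6371·c ≈ 7977.12 km ≈ 4307.30 nmi.

4307 nmi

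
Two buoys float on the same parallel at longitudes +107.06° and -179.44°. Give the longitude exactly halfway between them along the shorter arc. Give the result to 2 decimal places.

Signed shortest Δλ from +107.06° to -179.44° is +73.50°.
Midpoint longitude = +107.06° + (+73.50°)/2 = +107.06° + 36.75° = +143.81°.
(The naïve average (+107.06 + -179.44)/2 = -36.19° is on the wrong side of the globe.)

+143.81°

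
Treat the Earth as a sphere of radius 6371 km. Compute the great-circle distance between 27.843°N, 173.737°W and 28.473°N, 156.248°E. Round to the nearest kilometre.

2936 km

Δλ = 156.248 − -173.737 = 329.985°; wrapped into (−180°, 180°]: -30.015°.
Δφ = 28.473 − 27.843 = 0.630°.
a = sin²(Δφ/2) + cos φ₁ · cos φ₂ · sin²(Δλ/2) = 0.052149.
c = 2·atan2(√a, √(1−a)) = 0.46079 rad → d = 6371·c ≈ 2935.68 km.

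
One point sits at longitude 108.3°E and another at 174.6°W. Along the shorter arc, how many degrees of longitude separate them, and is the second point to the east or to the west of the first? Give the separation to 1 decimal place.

Raw difference: -174.6 − 108.3 = -282.9°.
Normalise into (−180°, 180°]: -282.9° + 360° = 77.1°.
Positive ⇒ the second point lies to the east; separation 77.1°.

77.1° east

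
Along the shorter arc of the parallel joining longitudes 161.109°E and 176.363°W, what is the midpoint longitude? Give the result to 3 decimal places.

Signed shortest Δλ from +161.109° to -176.363° is +22.528°.
Midpoint longitude = +161.109° + (+22.528°)/2 = +161.109° + 11.264° = +172.373°.
(The naïve average (+161.109 + -176.363)/2 = -7.627° is on the wrong side of the globe.)

172.373°E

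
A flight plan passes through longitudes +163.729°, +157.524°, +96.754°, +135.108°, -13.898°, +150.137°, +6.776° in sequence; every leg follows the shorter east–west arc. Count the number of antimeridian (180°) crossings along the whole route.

0

Leg 1: +163.729° → +157.524°, shortest Δλ = -6.205° (west) — does not cross 180°.
Leg 2: +157.524° → +96.754°, shortest Δλ = -60.77° (west) — does not cross 180°.
Leg 3: +96.754° → +135.108°, shortest Δλ = 38.354° (east) — does not cross 180°.
Leg 4: +135.108° → -13.898°, shortest Δλ = -149.006° (west) — does not cross 180°.
Leg 5: -13.898° → +150.137°, shortest Δλ = 164.035° (east) — does not cross 180°.
Leg 6: +150.137° → +6.776°, shortest Δλ = -143.361° (west) — does not cross 180°.
Total crossings: 0.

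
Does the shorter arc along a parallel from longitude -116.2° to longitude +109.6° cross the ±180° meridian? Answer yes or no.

Yes

Naïve |109.6 − -116.2| = 225.8° > 180°, so the shorter arc goes the other way round — across 180°.
Signed shortest Δλ = ((109.6 − -116.2 + 180) mod 360) − 180 = -134.2°.
Going west by 134.2° from -116.2° passes through 180° before reaching +109.6°.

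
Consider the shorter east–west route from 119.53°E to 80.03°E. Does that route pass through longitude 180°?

Signed shortest Δλ = ((80.03 − 119.53 + 180) mod 360) − 180 = -39.5°.
Going west by 39.5° from +119.53° reaches +80.03° without touching 180°.

No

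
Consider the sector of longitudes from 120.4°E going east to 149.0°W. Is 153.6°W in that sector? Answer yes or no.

Yes

Band width going east from +120.4° to -149.0°: ((-149.0 − 120.4) mod 360) = 90.6°.
Offset of -153.6° east of the west edge: ((-153.6 − 120.4) mod 360) = 86.0°.
86.0° ≤ 90.6° ⇒ inside.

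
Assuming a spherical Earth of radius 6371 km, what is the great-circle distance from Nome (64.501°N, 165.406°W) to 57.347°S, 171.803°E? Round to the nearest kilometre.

Δλ = 171.803 − -165.406 = 337.209°; wrapped into (−180°, 180°]: -22.791°.
Δφ = -57.347 − 64.501 = -121.848°.
a = sin²(Δφ/2) + cos φ₁ · cos φ₂ · sin²(Δλ/2) = 0.772901.
c = 2·atan2(√a, √(1−a)) = 2.14814 rad → d = 6371·c ≈ 13685.82 km.

13686 km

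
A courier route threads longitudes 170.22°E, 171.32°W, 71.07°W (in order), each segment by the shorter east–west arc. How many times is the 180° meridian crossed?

Leg 1: +170.22° → -171.32°, shortest Δλ = 18.46° (east) — crosses 180°.
Leg 2: -171.32° → -71.07°, shortest Δλ = 100.25° (east) — does not cross 180°.
Total crossings: 1.

1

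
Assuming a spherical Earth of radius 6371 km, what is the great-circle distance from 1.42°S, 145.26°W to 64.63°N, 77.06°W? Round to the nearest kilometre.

Δλ = -77.06 − -145.26 = 68.20°.
Δφ = 64.63 − -1.42 = 66.05°.
a = sin²(Δφ/2) + cos φ₁ · cos φ₂ · sin²(Δλ/2) = 0.431662.
c = 2·atan2(√a, √(1−a)) = 1.43369 rad → d = 6371·c ≈ 9134.04 km.

9134 km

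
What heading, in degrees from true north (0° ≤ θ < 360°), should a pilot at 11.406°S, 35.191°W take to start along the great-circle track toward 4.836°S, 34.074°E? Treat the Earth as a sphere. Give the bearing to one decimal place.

Δλ = 34.074 − -35.191 = 69.265°.
θ = atan2( sin Δλ · cos φ₂ , cos φ₁ · sin φ₂ − sin φ₁ · cos φ₂ · cos Δλ )
  = atan2(0.93190, -0.01287) = 90.791° → normalised to [0°, 360°): 90.791°.

90.8°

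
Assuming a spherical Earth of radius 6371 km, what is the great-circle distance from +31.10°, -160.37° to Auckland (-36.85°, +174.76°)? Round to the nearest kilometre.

Δλ = 174.76 − -160.37 = 335.13°; wrapped into (−180°, 180°]: -24.87°.
Δφ = -36.85 − 31.10 = -67.95°.
a = sin²(Δφ/2) + cos φ₁ · cos φ₂ · sin²(Δλ/2) = 0.344063.
c = 2·atan2(√a, √(1−a)) = 1.25363 rad → d = 6371·c ≈ 7986.89 km.

7987 km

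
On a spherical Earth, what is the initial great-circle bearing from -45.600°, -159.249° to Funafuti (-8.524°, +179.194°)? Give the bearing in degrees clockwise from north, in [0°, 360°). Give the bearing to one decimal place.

326.7°

Δλ = 179.194 − -159.249 = 338.443°; wrapped into (−180°, 180°]: -21.557°.
θ = atan2( sin Δλ · cos φ₂ , cos φ₁ · sin φ₂ − sin φ₁ · cos φ₂ · cos Δλ )
  = atan2(-0.36337, 0.55345) = -33.287° → normalised to [0°, 360°): 326.713°.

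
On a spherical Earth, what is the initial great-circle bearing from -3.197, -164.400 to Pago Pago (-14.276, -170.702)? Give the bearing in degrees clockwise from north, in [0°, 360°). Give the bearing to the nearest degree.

Δλ = -170.702 − -164.400 = -6.302°.
θ = atan2( sin Δλ · cos φ₂ , cos φ₁ · sin φ₂ − sin φ₁ · cos φ₂ · cos Δλ )
  = atan2(-0.10638, -0.19249) = -151.073° → normalised to [0°, 360°): 208.927°.

209°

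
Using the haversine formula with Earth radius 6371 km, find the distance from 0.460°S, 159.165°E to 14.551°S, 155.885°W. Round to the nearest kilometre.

5182 km

Δλ = -155.885 − 159.165 = -315.050°; wrapped into (−180°, 180°]: 44.950°.
Δφ = -14.551 − -0.460 = -14.091°.
a = sin²(Δφ/2) + cos φ₁ · cos φ₂ · sin²(Δλ/2) = 0.156491.
c = 2·atan2(√a, √(1−a)) = 0.81342 rad → d = 6371·c ≈ 5182.29 km.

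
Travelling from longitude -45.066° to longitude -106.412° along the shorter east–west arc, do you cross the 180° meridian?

Signed shortest Δλ = ((-106.412 − -45.066 + 180) mod 360) − 180 = -61.346°.
Going west by 61.346° from -45.066° reaches -106.412° without touching 180°.

No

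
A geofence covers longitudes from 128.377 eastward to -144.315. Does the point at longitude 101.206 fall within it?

No

Band width going east from +128.377° to -144.315°: ((-144.315 − 128.377) mod 360) = 87.308°.
Offset of +101.206° east of the west edge: ((101.206 − 128.377) mod 360) = 332.829°.
332.829° > 87.308° ⇒ outside.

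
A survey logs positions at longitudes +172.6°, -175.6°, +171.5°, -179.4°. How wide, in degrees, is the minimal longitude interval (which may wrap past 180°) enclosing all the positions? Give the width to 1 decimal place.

Sort the longitudes: -179.4°, -175.6°, +171.5°, +172.6°.
Eastward gaps between consecutive values (wrapping around): 3.8°, 347.1°, 1.1°, 8.0°.
Largest gap = 347.1° ⇒ minimal covering band is its complement: 360° − 347.1° = 12.9°.
Band runs from +171.5° eastward to -175.6°, crossing the antimeridian.

12.9°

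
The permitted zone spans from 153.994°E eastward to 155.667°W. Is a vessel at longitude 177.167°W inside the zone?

Yes

Band width going east from +153.994° to -155.667°: ((-155.667 − 153.994) mod 360) = 50.339°.
Offset of -177.167° east of the west edge: ((-177.167 − 153.994) mod 360) = 28.839°.
28.839° ≤ 50.339° ⇒ inside.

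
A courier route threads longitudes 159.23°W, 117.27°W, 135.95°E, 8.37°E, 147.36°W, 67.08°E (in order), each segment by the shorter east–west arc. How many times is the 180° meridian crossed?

Leg 1: -159.23° → -117.27°, shortest Δλ = 41.96° (east) — does not cross 180°.
Leg 2: -117.27° → +135.95°, shortest Δλ = -106.78° (west) — crosses 180°.
Leg 3: +135.95° → +8.37°, shortest Δλ = -127.58° (west) — does not cross 180°.
Leg 4: +8.37° → -147.36°, shortest Δλ = -155.73° (west) — does not cross 180°.
Leg 5: -147.36° → +67.08°, shortest Δλ = -145.56° (west) — crosses 180°.
Total crossings: 2.

2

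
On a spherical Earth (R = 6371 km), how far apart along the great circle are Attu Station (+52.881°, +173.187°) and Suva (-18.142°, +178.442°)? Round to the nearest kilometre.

Δλ = 178.442 − 173.187 = 5.255°.
Δφ = -18.142 − 52.881 = -71.023°.
a = sin²(Δφ/2) + cos φ₁ · cos φ₂ · sin²(Δλ/2) = 0.338611.
c = 2·atan2(√a, √(1−a)) = 1.24213 rad → d = 6371·c ≈ 7913.63 km.

7914 km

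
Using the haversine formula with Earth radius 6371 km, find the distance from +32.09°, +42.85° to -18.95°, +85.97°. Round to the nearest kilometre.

Δλ = 85.97 − 42.85 = 43.12°.
Δφ = -18.95 − 32.09 = -51.04°.
a = sin²(Δφ/2) + cos φ₁ · cos φ₂ · sin²(Δλ/2) = 0.293817.
c = 2·atan2(√a, √(1−a)) = 1.14575 rad → d = 6371·c ≈ 7299.55 km.

7300 km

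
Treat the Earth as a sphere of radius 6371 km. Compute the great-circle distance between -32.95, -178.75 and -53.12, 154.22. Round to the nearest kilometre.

Δλ = 154.22 − -178.75 = 332.97°; wrapped into (−180°, 180°]: -27.03°.
Δφ = -53.12 − -32.95 = -20.17°.
a = sin²(Δφ/2) + cos φ₁ · cos φ₂ · sin²(Δλ/2) = 0.058168.
c = 2·atan2(√a, √(1−a)) = 0.48716 rad → d = 6371·c ≈ 3103.72 km.

3104 km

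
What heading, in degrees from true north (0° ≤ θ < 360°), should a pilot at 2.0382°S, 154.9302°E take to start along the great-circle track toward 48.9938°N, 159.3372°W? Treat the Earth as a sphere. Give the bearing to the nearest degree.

Δλ = -159.3372 − 154.9302 = -314.2674°; wrapped into (−180°, 180°]: 45.7326°.
θ = atan2( sin Δλ · cos φ₂ , cos φ₁ · sin φ₂ − sin φ₁ · cos φ₂ · cos Δλ )
  = atan2(0.46986, 0.77045) = 31.377° → normalised to [0°, 360°): 31.377°.

31°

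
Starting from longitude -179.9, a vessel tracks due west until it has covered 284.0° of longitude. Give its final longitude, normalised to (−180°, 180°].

-103.9°

Start at -179.9°; shift −284.0° → -463.9°.
-463.9° lies outside (−180°, 180°]; add 360° → -103.9°.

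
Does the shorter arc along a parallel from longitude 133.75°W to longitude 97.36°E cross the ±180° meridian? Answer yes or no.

Yes

Naïve |97.36 − -133.75| = 231.11° > 180°, so the shorter arc goes the other way round — across 180°.
Signed shortest Δλ = ((97.36 − -133.75 + 180) mod 360) − 180 = -128.89°.
Going west by 128.89° from -133.75° passes through 180° before reaching +97.36°.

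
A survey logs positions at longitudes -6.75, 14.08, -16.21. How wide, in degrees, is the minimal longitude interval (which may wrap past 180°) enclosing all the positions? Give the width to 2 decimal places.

30.29°

Sort the longitudes: -16.21°, -6.75°, +14.08°.
Eastward gaps between consecutive values (wrapping around): 9.46°, 20.83°, 329.71°.
Largest gap = 329.71° ⇒ minimal covering band is its complement: 360° − 329.71° = 30.29°.
Band runs from -16.21° eastward to +14.08°.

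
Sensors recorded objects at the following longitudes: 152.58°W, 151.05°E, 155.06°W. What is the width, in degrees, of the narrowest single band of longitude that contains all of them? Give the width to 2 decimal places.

Sort the longitudes: -155.06°, -152.58°, +151.05°.
Eastward gaps between consecutive values (wrapping around): 2.48°, 303.63°, 53.89°.
Largest gap = 303.63° ⇒ minimal covering band is its complement: 360° − 303.63° = 56.37°.
Band runs from +151.05° eastward to -152.58°, crossing the antimeridian.

56.37°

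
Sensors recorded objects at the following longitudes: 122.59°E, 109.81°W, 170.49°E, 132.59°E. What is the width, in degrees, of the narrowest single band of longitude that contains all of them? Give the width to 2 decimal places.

127.60°

Sort the longitudes: -109.81°, +122.59°, +132.59°, +170.49°.
Eastward gaps between consecutive values (wrapping around): 232.40°, 10.00°, 37.90°, 79.70°.
Largest gap = 232.40° ⇒ minimal covering band is its complement: 360° − 232.40° = 127.60°.
Band runs from +122.59° eastward to -109.81°, crossing the antimeridian.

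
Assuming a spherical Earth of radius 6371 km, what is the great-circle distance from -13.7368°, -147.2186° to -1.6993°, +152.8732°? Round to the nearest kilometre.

Δλ = 152.8732 − -147.2186 = 300.0918°; wrapped into (−180°, 180°]: -59.9082°.
Δφ = -1.6993 − -13.7368 = 12.0375°.
a = sin²(Δφ/2) + cos φ₁ · cos φ₂ · sin²(Δλ/2) = 0.253063.
c = 2·atan2(√a, √(1−a)) = 1.05426 rad → d = 6371·c ≈ 6716.68 km.

6717 km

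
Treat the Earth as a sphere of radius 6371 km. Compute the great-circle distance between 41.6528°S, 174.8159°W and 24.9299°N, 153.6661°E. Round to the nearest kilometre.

Δλ = 153.6661 − -174.8159 = 328.4820°; wrapped into (−180°, 180°]: -31.5180°.
Δφ = 24.9299 − -41.6528 = 66.5827°.
a = sin²(Δφ/2) + cos φ₁ · cos φ₂ · sin²(Δλ/2) = 0.351266.
c = 2·atan2(√a, √(1−a)) = 1.26876 rad → d = 6371·c ≈ 8083.25 km.

8083 km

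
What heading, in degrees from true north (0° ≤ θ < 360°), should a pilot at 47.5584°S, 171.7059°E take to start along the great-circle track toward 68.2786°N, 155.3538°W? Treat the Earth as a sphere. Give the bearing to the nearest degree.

13°

Δλ = -155.3538 − 171.7059 = -327.0597°; wrapped into (−180°, 180°]: 32.9403°.
θ = atan2( sin Δλ · cos φ₂ , cos φ₁ · sin φ₂ − sin φ₁ · cos φ₂ · cos Δλ )
  = atan2(0.20124, 0.85613) = 13.228° → normalised to [0°, 360°): 13.228°.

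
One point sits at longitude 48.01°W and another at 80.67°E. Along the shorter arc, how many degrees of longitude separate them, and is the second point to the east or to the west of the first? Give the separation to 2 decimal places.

128.68° east

Raw difference: 80.67 − -48.01 = 128.68°.
Normalise into (−180°, 180°]: 128.68° stays 128.68°.
Positive ⇒ the second point lies to the east; separation 128.68°.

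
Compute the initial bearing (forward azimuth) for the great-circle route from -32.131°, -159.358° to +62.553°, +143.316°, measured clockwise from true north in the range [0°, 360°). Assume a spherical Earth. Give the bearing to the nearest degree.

Δλ = 143.316 − -159.358 = 302.674°; wrapped into (−180°, 180°]: -57.326°.
θ = atan2( sin Δλ · cos φ₂ , cos φ₁ · sin φ₂ − sin φ₁ · cos φ₂ · cos Δλ )
  = atan2(-0.38799, 0.88386) = -23.700° → normalised to [0°, 360°): 336.300°.

336°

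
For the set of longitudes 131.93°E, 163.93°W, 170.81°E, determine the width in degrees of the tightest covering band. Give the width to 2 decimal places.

Sort the longitudes: -163.93°, +131.93°, +170.81°.
Eastward gaps between consecutive values (wrapping around): 295.86°, 38.88°, 25.26°.
Largest gap = 295.86° ⇒ minimal covering band is its complement: 360° − 295.86° = 64.14°.
Band runs from +131.93° eastward to -163.93°, crossing the antimeridian.

64.14°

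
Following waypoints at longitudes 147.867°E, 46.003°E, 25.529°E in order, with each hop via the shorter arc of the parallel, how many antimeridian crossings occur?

0

Leg 1: +147.867° → +46.003°, shortest Δλ = -101.864° (west) — does not cross 180°.
Leg 2: +46.003° → +25.529°, shortest Δλ = -20.474° (west) — does not cross 180°.
Total crossings: 0.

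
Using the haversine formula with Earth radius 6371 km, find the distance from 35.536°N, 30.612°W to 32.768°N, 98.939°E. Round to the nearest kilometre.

10781 km

Δλ = 98.939 − -30.612 = 129.551°.
Δφ = 32.768 − 35.536 = -2.768°.
a = sin²(Δφ/2) + cos φ₁ · cos φ₂ · sin²(Δλ/2) = 0.560568.
c = 2·atan2(√a, √(1−a)) = 1.69223 rad → d = 6371·c ≈ 10781.20 km.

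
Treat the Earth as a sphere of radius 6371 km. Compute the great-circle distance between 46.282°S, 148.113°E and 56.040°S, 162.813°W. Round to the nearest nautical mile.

Δλ = -162.813 − 148.113 = -310.926°; wrapped into (−180°, 180°]: 49.074°.
Δφ = -56.040 − -46.282 = -9.758°.
a = sin²(Δφ/2) + cos φ₁ · cos φ₂ · sin²(Δλ/2) = 0.073814.
c = 2·atan2(√a, √(1−a)) = 0.55029 rad → d = 6371·c ≈ 3505.90 km ≈ 1893.03 nmi.

1893 nmi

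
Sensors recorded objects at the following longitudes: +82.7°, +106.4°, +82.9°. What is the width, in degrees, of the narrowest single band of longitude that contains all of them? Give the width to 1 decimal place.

Sort the longitudes: +82.7°, +82.9°, +106.4°.
Eastward gaps between consecutive values (wrapping around): 0.2°, 23.5°, 336.3°.
Largest gap = 336.3° ⇒ minimal covering band is its complement: 360° − 336.3° = 23.7°.
Band runs from +82.7° eastward to +106.4°.

23.7°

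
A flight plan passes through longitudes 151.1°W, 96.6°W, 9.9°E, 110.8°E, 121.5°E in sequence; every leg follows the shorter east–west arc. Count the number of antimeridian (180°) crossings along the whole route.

Leg 1: -151.1° → -96.6°, shortest Δλ = 54.5° (east) — does not cross 180°.
Leg 2: -96.6° → +9.9°, shortest Δλ = 106.5° (east) — does not cross 180°.
Leg 3: +9.9° → +110.8°, shortest Δλ = 100.9° (east) — does not cross 180°.
Leg 4: +110.8° → +121.5°, shortest Δλ = 10.7° (east) — does not cross 180°.
Total crossings: 0.

0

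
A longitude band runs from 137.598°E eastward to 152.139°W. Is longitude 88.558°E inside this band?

No

Band width going east from +137.598° to -152.139°: ((-152.139 − 137.598) mod 360) = 70.263°.
Offset of +88.558° east of the west edge: ((88.558 − 137.598) mod 360) = 310.960°.
310.960° > 70.263° ⇒ outside.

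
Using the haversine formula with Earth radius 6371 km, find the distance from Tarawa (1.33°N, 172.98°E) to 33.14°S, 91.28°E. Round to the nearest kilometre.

Δλ = 91.28 − 172.98 = -81.70°.
Δφ = -33.14 − 1.33 = -34.47°.
a = sin²(Δφ/2) + cos φ₁ · cos φ₂ · sin²(Δλ/2) = 0.445923.
c = 2·atan2(√a, √(1−a)) = 1.46243 rad → d = 6371·c ≈ 9317.15 km.

9317 km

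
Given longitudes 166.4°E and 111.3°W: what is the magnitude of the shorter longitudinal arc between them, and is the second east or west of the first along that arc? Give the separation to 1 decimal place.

82.3° east

Raw difference: -111.3 − 166.4 = -277.7°.
Normalise into (−180°, 180°]: -277.7° + 360° = 82.3°.
Positive ⇒ the second point lies to the east; separation 82.3°.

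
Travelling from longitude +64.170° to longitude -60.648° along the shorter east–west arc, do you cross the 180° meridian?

No

Signed shortest Δλ = ((-60.648 − 64.170 + 180) mod 360) − 180 = -124.818°.
Going west by 124.818° from +64.170° reaches -60.648° without touching 180°.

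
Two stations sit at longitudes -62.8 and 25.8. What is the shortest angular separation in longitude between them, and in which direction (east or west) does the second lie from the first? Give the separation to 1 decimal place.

Raw difference: 25.8 − -62.8 = 88.6°.
Normalise into (−180°, 180°]: 88.6° stays 88.6°.
Positive ⇒ the second point lies to the east; separation 88.6°.

88.6° east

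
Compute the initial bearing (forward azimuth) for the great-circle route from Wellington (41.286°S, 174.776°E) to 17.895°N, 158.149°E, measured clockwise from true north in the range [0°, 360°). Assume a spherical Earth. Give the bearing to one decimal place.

Δλ = 158.149 − 174.776 = -16.627°.
θ = atan2( sin Δλ · cos φ₂ , cos φ₁ · sin φ₂ − sin φ₁ · cos φ₂ · cos Δλ )
  = atan2(-0.27230, 0.83254) = -18.111° → normalised to [0°, 360°): 341.889°.

341.9°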